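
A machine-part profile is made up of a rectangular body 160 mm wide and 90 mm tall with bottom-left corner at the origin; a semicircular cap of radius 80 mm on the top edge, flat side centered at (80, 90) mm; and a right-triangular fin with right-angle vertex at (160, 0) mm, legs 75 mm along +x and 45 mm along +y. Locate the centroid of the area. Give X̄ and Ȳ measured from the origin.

Part | A | x̄ᵢ | ȳᵢ | A·x̄ᵢ | A·ȳᵢ
rectangular body | 14400.00 | 80.00 | 45.00 | 1152000.00 | 648000.00
semicircular top | 10053.10 | 80.00 | 123.95 | 804247.72 | 1246112.02
triangular fin | 1687.50 | 185.00 | 15.00 | 312187.50 | 25312.50
Σ | 26140.60 |  |  | 2268435.22 | 1919424.52
X̄ = 2268435.22 / 26140.60 = 86.78 mm
Ȳ = 1919424.52 / 26140.60 = 73.43 mm

X̄ = 86.78 mm, Ȳ = 73.43 mm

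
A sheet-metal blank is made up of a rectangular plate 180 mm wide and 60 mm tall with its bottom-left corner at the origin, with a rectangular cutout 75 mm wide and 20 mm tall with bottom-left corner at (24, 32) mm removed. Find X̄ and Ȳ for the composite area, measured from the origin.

plate: A = 180 × 60 = 10800.00, centroid at (90.00, 30.00).
hole: A = −(75 × 20) = -1500.00, centroid at (61.50, 42.00).
ΣA = 9300.00 mm², ΣAX̄ = 879750.00 mm³, ΣAȲ = 261000.00 mm³.
X̄ = 879750.00/9300.00 = 94.60 mm; Ȳ = 261000.00/9300.00 = 28.06 mm.

X̄ = 94.60 mm, Ȳ = 28.06 mm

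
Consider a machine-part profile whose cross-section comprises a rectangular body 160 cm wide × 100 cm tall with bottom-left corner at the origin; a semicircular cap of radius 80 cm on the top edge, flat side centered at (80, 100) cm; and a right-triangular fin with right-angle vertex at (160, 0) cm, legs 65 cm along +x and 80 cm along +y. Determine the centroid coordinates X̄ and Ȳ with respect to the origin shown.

X̄ = 89.23 cm, Ȳ = 77.34 cm

rectangular body: A = 160 × 100 = 16000.00, centroid at (80.00, 50.00).
semicircular top: A = ½π·80² = 10053.10, centroid at (80.00, 133.95).
triangular fin: A = ½·65·80 = 2600.00, centroid at (181.67, 26.67).
ΣA = 28653.10 cm², ΣAX̄ = 2556581.05 cm³, ΣAȲ = 2215976.32 cm³.
X̄ = 2556581.05/28653.10 = 89.23 cm; Ȳ = 2215976.32/28653.10 = 77.34 cm.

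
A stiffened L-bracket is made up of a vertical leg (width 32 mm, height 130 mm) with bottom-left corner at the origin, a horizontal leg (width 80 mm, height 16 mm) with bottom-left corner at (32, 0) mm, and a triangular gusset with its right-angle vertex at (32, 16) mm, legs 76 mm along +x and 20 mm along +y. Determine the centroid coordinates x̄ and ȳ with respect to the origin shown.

x̄ = 32.63 mm, ȳ = 48.04 mm

vertical leg: A = 32 × 130 = 4160.00, centroid at (16.00, 65.00).
horizontal leg: A = 80 × 16 = 1280.00, centroid at (72.00, 8.00).
gusset: A = ½·76·20 = 760.00, centroid at (57.33, 22.67).
ΣA = 6200.00 mm²
ΣAx̄ = (4160.00)(16.00) + (1280.00)(72.00) + (760.00)(57.33) = 202293.33 mm³
ΣAȳ = (4160.00)(65.00) + (1280.00)(8.00) + (760.00)(22.67) = 297866.67 mm³
x̄ = 202293.33 / 6200.00 = 32.63 mm
ȳ = 297866.67 / 6200.00 = 48.04 mm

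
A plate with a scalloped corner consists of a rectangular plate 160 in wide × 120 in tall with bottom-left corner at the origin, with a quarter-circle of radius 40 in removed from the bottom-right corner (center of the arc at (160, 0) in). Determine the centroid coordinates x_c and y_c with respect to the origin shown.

x_c = 75.59 in, y_c = 63.01 in

plate: A = 160 × 120 = 19200.00, centroid at (80.00, 60.00).
removed quarter-circle: A = −¼π·40² = -1256.64, centroid at (143.02, 16.98).
ΣA = 17943.36 in², ΣAx_c = 1356271.40 in³, ΣAy_c = 1130666.67 in³.
x_c = 1356271.40/17943.36 = 75.59 in; y_c = 1130666.67/17943.36 = 63.01 in.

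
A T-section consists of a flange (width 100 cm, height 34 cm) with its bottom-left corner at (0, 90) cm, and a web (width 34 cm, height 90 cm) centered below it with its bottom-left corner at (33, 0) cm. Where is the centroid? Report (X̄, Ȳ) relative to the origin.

Part | A | x̄ᵢ | ȳᵢ | A·x̄ᵢ | A·ȳᵢ
web | 3060.00 | 50.00 | 45.00 | 153000.00 | 137700.00
flange | 3400.00 | 50.00 | 107.00 | 170000.00 | 363800.00
Σ | 6460.00 |  |  | 323000.00 | 501500.00
X̄ = 323000.00 / 6460.00 = 50.00 cm
Ȳ = 501500.00 / 6460.00 = 77.63 cm

X̄ = 50.00 cm, Ȳ = 77.63 cm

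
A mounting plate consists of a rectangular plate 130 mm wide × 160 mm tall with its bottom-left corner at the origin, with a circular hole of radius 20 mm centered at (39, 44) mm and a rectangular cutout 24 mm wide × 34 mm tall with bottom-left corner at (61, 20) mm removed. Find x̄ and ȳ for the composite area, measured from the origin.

plate: A = 130 × 160 = 20800.00, centroid at (65.00, 80.00).
hole 1: A = −π·20² = -1256.64, centroid at (39.00, 44.00).
hole 2: A = −(24 × 34) = -816.00, centroid at (73.00, 37.00).
ΣA = 18727.36 mm²
ΣAx̄ = (20800.00)(65.00) + (-1256.64)(39.00) + (-816.00)(73.00) = 1243423.15 mm³
ΣAȳ = (20800.00)(80.00) + (-1256.64)(44.00) + (-816.00)(37.00) = 1578515.97 mm³
x̄ = 1243423.15 / 18727.36 = 66.40 mm
ȳ = 1578515.97 / 18727.36 = 84.29 mm

x̄ = 66.40 mm, ȳ = 84.29 mm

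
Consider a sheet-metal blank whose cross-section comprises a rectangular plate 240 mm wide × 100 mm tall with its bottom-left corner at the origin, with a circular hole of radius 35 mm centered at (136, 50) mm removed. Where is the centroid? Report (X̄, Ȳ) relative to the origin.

plate: A = 240 × 100 = 24000.00, centroid at (120.00, 50.00).
hole: A = −π·35² = -3848.45, centroid at (136.00, 50.00).
ΣA = 20151.55 mm², ΣAX̄ = 2356610.66 mm³, ΣAȲ = 1007577.45 mm³.
X̄ = 2356610.66/20151.55 = 116.94 mm; Ȳ = 1007577.45/20151.55 = 50.00 mm.

X̄ = 116.94 mm, Ȳ = 50.00 mm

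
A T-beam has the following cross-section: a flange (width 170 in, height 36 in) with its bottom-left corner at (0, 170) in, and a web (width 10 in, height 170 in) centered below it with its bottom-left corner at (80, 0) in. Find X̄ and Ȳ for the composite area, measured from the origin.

X̄ = 85.00 in, Ȳ = 165.61 in

web: A = 10 × 170 = 1700.00, centroid at (85.00, 85.00).
flange: A = 170 × 36 = 6120.00, centroid at (85.00, 188.00).
ΣA = 7820.00 in²
ΣAX̄ = (1700.00)(85.00) + (6120.00)(85.00) = 664700.00 in³
ΣAȲ = (1700.00)(85.00) + (6120.00)(188.00) = 1295060.00 in³
X̄ = 664700.00 / 7820.00 = 85.00 in
Ȳ = 1295060.00 / 7820.00 = 165.61 in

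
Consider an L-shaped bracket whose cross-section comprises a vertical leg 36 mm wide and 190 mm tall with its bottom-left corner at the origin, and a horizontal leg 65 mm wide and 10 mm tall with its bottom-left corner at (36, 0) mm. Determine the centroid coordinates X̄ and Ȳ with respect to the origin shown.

X̄ = 22.38 mm, Ȳ = 87.19 mm

Part | A | x̄ᵢ | ȳᵢ | A·x̄ᵢ | A·ȳᵢ
vertical leg | 6840.00 | 18.00 | 95.00 | 123120.00 | 649800.00
horizontal leg | 650.00 | 68.50 | 5.00 | 44525.00 | 3250.00
Σ | 7490.00 |  |  | 167645.00 | 653050.00
X̄ = 167645.00 / 7490.00 = 22.38 mm
Ȳ = 653050.00 / 7490.00 = 87.19 mm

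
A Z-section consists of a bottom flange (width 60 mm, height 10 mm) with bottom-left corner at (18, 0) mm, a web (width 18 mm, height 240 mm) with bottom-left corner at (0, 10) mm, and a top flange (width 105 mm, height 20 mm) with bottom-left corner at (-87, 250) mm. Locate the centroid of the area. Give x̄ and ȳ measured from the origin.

Part | A | x̄ᵢ | ȳᵢ | A·x̄ᵢ | A·ȳᵢ
bottom flange | 600.00 | 48.00 | 5.00 | 28800.00 | 3000.00
web | 4320.00 | 9.00 | 130.00 | 38880.00 | 561600.00
top flange | 2100.00 | -34.50 | 260.00 | -72450.00 | 546000.00
Σ | 7020.00 |  |  | -4770.00 | 1110600.00
x̄ = -4770.00 / 7020.00 = -0.68 mm
ȳ = 1110600.00 / 7020.00 = 158.21 mm

x̄ = -0.68 mm, ȳ = 158.21 mm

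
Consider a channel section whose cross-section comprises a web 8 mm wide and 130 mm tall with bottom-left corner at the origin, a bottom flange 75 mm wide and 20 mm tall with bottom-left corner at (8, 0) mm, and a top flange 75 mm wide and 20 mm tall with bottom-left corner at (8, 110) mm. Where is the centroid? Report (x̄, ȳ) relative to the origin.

x̄ = 34.82 mm, ȳ = 65.00 mm

web: A = 8 × 130 = 1040.00, centroid at (4.00, 65.00).
bottom flange: A = 75 × 20 = 1500.00, centroid at (45.50, 10.00).
top flange: A = 75 × 20 = 1500.00, centroid at (45.50, 120.00).
ΣA = 4040.00 mm², ΣAx̄ = 140660.00 mm³, ΣAȳ = 262600.00 mm³.
x̄ = 140660.00/4040.00 = 34.82 mm; ȳ = 262600.00/4040.00 = 65.00 mm.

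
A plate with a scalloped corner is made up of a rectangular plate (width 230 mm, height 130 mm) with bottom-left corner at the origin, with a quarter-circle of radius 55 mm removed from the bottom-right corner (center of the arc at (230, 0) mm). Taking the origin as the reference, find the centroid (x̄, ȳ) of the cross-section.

plate: A = 230 × 130 = 29900.00, centroid at (115.00, 65.00).
removed quarter-circle: A = −¼π·55² = -2375.83, centroid at (206.66, 23.34).
ΣA = 27524.17 mm²
ΣAx̄ = (29900.00)(115.00) + (-2375.83)(206.66) = 2947517.56 mm³
ΣAȳ = (29900.00)(65.00) + (-2375.83)(23.34) = 1888041.67 mm³
x̄ = 2947517.56 / 27524.17 = 107.09 mm
ȳ = 1888041.67 / 27524.17 = 68.60 mm

x̄ = 107.09 mm, ȳ = 68.60 mm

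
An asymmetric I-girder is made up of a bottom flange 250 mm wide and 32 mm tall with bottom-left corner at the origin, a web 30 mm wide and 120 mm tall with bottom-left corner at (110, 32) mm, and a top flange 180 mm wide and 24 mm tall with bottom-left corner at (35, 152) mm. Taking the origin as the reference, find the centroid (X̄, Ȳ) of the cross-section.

Part | A | x̄ᵢ | ȳᵢ | A·x̄ᵢ | A·ȳᵢ
bottom flange | 8000.00 | 125.00 | 16.00 | 1000000.00 | 128000.00
web | 3600.00 | 125.00 | 92.00 | 450000.00 | 331200.00
top flange | 4320.00 | 125.00 | 164.00 | 540000.00 | 708480.00
Σ | 15920.00 |  |  | 1990000.00 | 1167680.00
X̄ = 1990000.00 / 15920.00 = 125.00 mm
Ȳ = 1167680.00 / 15920.00 = 73.35 mm

X̄ = 125.00 mm, Ȳ = 73.35 mm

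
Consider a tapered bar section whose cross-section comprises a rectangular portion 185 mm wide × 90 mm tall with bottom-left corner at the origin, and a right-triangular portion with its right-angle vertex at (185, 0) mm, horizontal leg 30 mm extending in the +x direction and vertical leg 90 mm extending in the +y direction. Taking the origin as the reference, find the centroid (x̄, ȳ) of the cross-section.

x̄ = 100.19 mm, ȳ = 43.88 mm

Part | A | x̄ᵢ | ȳᵢ | A·x̄ᵢ | A·ȳᵢ
rectangular portion | 16650.00 | 92.50 | 45.00 | 1540125.00 | 749250.00
triangular portion | 1350.00 | 195.00 | 30.00 | 263250.00 | 40500.00
Σ | 18000.00 |  |  | 1803375.00 | 789750.00
x̄ = 1803375.00 / 18000.00 = 100.19 mm
ȳ = 789750.00 / 18000.00 = 43.88 mm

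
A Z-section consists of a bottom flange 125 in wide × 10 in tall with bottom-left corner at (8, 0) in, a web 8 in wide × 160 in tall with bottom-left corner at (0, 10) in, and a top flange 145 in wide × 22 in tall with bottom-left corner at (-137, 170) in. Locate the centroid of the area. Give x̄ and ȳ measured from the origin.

bottom flange: A = 125 × 10 = 1250.00, centroid at (70.50, 5.00).
web: A = 8 × 160 = 1280.00, centroid at (4.00, 90.00).
top flange: A = 145 × 22 = 3190.00, centroid at (-64.50, 181.00).
ΣA = 5720.00 in²
ΣAx̄ = (1250.00)(70.50) + (1280.00)(4.00) + (3190.00)(-64.50) = -112510.00 in³
ΣAȳ = (1250.00)(5.00) + (1280.00)(90.00) + (3190.00)(181.00) = 698840.00 in³
x̄ = -112510.00 / 5720.00 = -19.67 in
ȳ = 698840.00 / 5720.00 = 122.17 in

x̄ = -19.67 in, ȳ = 122.17 in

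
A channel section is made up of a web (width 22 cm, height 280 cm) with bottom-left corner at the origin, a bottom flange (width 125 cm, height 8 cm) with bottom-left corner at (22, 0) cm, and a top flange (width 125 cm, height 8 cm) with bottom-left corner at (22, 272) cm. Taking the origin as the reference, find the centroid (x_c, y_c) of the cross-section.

web: A = 22 × 280 = 6160.00, centroid at (11.00, 140.00).
bottom flange: A = 125 × 8 = 1000.00, centroid at (84.50, 4.00).
top flange: A = 125 × 8 = 1000.00, centroid at (84.50, 276.00).
ΣA = 8160.00 cm²
ΣAx_c = (6160.00)(11.00) + (1000.00)(84.50) + (1000.00)(84.50) = 236760.00 cm³
ΣAy_c = (6160.00)(140.00) + (1000.00)(4.00) + (1000.00)(276.00) = 1142400.00 cm³
x_c = 236760.00 / 8160.00 = 29.01 cm
y_c = 1142400.00 / 8160.00 = 140.00 cm

x_c = 29.01 cm, y_c = 140.00 cm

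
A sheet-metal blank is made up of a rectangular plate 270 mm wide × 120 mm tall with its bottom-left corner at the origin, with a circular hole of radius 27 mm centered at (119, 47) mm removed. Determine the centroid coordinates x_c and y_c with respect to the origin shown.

x_c = 136.22 mm, y_c = 60.99 mm

plate: A = 270 × 120 = 32400.00, centroid at (135.00, 60.00).
hole: A = −π·27² = -2290.22, centroid at (119.00, 47.00).
ΣA = 30109.78 mm², ΣAx_c = 4101463.70 mm³, ΣAy_c = 1836359.61 mm³.
x_c = 4101463.70/30109.78 = 136.22 mm; y_c = 1836359.61/30109.78 = 60.99 mm.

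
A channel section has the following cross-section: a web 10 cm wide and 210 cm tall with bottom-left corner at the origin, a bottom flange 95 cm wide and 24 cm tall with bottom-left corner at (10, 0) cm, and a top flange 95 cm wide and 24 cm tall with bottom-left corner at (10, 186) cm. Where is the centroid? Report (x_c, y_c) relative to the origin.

web: A = 10 × 210 = 2100.00, centroid at (5.00, 105.00).
bottom flange: A = 95 × 24 = 2280.00, centroid at (57.50, 12.00).
top flange: A = 95 × 24 = 2280.00, centroid at (57.50, 198.00).
ΣA = 6660.00 cm², ΣAx_c = 272700.00 cm³, ΣAy_c = 699300.00 cm³.
x_c = 272700.00/6660.00 = 40.95 cm; y_c = 699300.00/6660.00 = 105.00 cm.

x_c = 40.95 cm, y_c = 105.00 cm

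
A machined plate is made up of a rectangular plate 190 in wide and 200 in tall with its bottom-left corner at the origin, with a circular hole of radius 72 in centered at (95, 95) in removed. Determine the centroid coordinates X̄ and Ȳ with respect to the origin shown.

plate: A = 190 × 200 = 38000.00, centroid at (95.00, 100.00).
hole: A = −π·72² = -16286.02, centroid at (95.00, 95.00).
ΣA = 21713.98 in²
ΣAX̄ = (38000.00)(95.00) + (-16286.02)(95.00) = 2062828.45 in³
ΣAȲ = (38000.00)(100.00) + (-16286.02)(95.00) = 2252828.45 in³
X̄ = 2062828.45 / 21713.98 = 95.00 in
Ȳ = 2252828.45 / 21713.98 = 103.75 in

X̄ = 95.00 in, Ȳ = 103.75 in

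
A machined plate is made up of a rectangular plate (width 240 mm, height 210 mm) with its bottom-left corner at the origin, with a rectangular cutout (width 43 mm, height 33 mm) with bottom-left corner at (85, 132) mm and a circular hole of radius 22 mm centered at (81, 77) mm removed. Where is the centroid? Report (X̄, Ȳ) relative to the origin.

Part | A | x̄ᵢ | ȳᵢ | A·x̄ᵢ | A·ȳᵢ
plate | 50400.00 | 120.00 | 105.00 | 6048000.00 | 5292000.00
hole 1 | -1419.00 | 106.50 | 148.50 | -151123.50 | -210721.50
hole 2 | -1520.53 | 81.00 | 77.00 | -123163.00 | -117080.88
Σ | 47460.47 |  |  | 5773713.50 | 4964197.62
X̄ = 5773713.50 / 47460.47 = 121.65 mm
Ȳ = 4964197.62 / 47460.47 = 104.60 mm

X̄ = 121.65 mm, Ȳ = 104.60 mm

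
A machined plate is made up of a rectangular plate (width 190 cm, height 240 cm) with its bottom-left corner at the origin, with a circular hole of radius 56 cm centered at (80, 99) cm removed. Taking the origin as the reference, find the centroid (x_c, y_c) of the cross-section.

x_c = 99.13 cm, y_c = 125.79 cm

plate: A = 190 × 240 = 45600.00, centroid at (95.00, 120.00).
hole: A = −π·56² = -9852.03, centroid at (80.00, 99.00).
ΣA = 35747.97 cm², ΣAx_c = 3543837.24 cm³, ΣAy_c = 4496648.58 cm³.
x_c = 3543837.24/35747.97 = 99.13 cm; y_c = 4496648.58/35747.97 = 125.79 cm.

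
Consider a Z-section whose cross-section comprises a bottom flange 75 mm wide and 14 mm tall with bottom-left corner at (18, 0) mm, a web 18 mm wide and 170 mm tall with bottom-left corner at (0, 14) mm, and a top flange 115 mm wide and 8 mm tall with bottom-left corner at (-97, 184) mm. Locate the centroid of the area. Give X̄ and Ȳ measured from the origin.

Part | A | x̄ᵢ | ȳᵢ | A·x̄ᵢ | A·ȳᵢ
bottom flange | 1050.00 | 55.50 | 7.00 | 58275.00 | 7350.00
web | 3060.00 | 9.00 | 99.00 | 27540.00 | 302940.00
top flange | 920.00 | -39.50 | 188.00 | -36340.00 | 172960.00
Σ | 5030.00 |  |  | 49475.00 | 483250.00
X̄ = 49475.00 / 5030.00 = 9.84 mm
Ȳ = 483250.00 / 5030.00 = 96.07 mm

X̄ = 9.84 mm, Ȳ = 96.07 mm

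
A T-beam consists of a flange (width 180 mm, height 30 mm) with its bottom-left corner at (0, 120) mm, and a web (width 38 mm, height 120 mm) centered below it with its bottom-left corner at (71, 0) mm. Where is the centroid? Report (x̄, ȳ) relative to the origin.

web: A = 38 × 120 = 4560.00, centroid at (90.00, 60.00).
flange: A = 180 × 30 = 5400.00, centroid at (90.00, 135.00).
ΣA = 9960.00 mm²
ΣAx̄ = (4560.00)(90.00) + (5400.00)(90.00) = 896400.00 mm³
ΣAȳ = (4560.00)(60.00) + (5400.00)(135.00) = 1002600.00 mm³
x̄ = 896400.00 / 9960.00 = 90.00 mm
ȳ = 1002600.00 / 9960.00 = 100.66 mm

x̄ = 90.00 mm, ȳ = 100.66 mm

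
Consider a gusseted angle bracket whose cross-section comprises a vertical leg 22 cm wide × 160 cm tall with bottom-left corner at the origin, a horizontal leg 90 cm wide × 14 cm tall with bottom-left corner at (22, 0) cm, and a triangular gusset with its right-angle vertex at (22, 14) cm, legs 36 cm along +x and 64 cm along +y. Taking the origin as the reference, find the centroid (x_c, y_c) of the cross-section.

x_c = 27.36 cm, y_c = 55.82 cm

vertical leg: A = 22 × 160 = 3520.00, centroid at (11.00, 80.00).
horizontal leg: A = 90 × 14 = 1260.00, centroid at (67.00, 7.00).
gusset: A = ½·36·64 = 1152.00, centroid at (34.00, 35.33).
ΣA = 5932.00 cm², ΣAx_c = 162308.00 cm³, ΣAy_c = 331124.00 cm³.
x_c = 162308.00/5932.00 = 27.36 cm; y_c = 331124.00/5932.00 = 55.82 cm.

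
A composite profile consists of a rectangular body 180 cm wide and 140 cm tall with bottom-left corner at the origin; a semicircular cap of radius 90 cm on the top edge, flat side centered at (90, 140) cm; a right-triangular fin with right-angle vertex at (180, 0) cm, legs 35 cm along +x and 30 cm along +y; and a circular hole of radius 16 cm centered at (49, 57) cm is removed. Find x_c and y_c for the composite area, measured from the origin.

rectangular body: A = 180 × 140 = 25200.00, centroid at (90.00, 70.00).
semicircular top: A = ½π·90² = 12723.45, centroid at (90.00, 178.20).
triangular fin: A = ½·35·30 = 525.00, centroid at (191.67, 10.00).
hole: A = −π·16² = -804.25, centroid at (49.00, 57.00).
ΣA = 37644.20 cm²
ΣAx_c = (25200.00)(90.00) + (12723.45)(90.00) + (525.00)(191.67) + (-804.25)(49.00) = 3474327.38 cm³
ΣAy_c = (25200.00)(70.00) + (12723.45)(178.20) + (525.00)(10.00) + (-804.25)(57.00) = 3990690.91 cm³
x_c = 3474327.38 / 37644.20 = 92.29 cm
y_c = 3990690.91 / 37644.20 = 106.01 cm

x_c = 92.29 cm, y_c = 106.01 cm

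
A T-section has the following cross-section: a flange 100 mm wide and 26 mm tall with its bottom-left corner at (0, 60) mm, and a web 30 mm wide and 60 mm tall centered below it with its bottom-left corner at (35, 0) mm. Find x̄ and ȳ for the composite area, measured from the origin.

x̄ = 50.00 mm, ȳ = 55.41 mm

Part | A | x̄ᵢ | ȳᵢ | A·x̄ᵢ | A·ȳᵢ
web | 1800.00 | 50.00 | 30.00 | 90000.00 | 54000.00
flange | 2600.00 | 50.00 | 73.00 | 130000.00 | 189800.00
Σ | 4400.00 |  |  | 220000.00 | 243800.00
x̄ = 220000.00 / 4400.00 = 50.00 mm
ȳ = 243800.00 / 4400.00 = 55.41 mm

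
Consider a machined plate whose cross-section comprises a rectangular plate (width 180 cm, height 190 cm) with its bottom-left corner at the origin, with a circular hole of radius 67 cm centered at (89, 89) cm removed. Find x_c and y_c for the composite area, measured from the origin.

Part | A | x̄ᵢ | ȳᵢ | A·x̄ᵢ | A·ȳᵢ
plate | 34200.00 | 90.00 | 95.00 | 3078000.00 | 3249000.00
hole | -14102.61 | 89.00 | 89.00 | -1255132.24 | -1255132.24
Σ | 20097.39 |  |  | 1822867.76 | 1993867.76
x_c = 1822867.76 / 20097.39 = 90.70 cm
y_c = 1993867.76 / 20097.39 = 99.21 cm

x_c = 90.70 cm, y_c = 99.21 cm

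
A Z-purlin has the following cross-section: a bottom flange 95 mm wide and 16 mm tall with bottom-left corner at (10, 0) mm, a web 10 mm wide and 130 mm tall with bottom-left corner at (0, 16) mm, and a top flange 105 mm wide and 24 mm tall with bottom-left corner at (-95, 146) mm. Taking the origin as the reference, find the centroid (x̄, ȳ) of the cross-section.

x̄ = -2.47 mm, ȳ = 96.56 mm

bottom flange: A = 95 × 16 = 1520.00, centroid at (57.50, 8.00).
web: A = 10 × 130 = 1300.00, centroid at (5.00, 81.00).
top flange: A = 105 × 24 = 2520.00, centroid at (-42.50, 158.00).
ΣA = 5340.00 mm²
ΣAx̄ = (1520.00)(57.50) + (1300.00)(5.00) + (2520.00)(-42.50) = -13200.00 mm³
ΣAȳ = (1520.00)(8.00) + (1300.00)(81.00) + (2520.00)(158.00) = 515620.00 mm³
x̄ = -13200.00 / 5340.00 = -2.47 mm
ȳ = 515620.00 / 5340.00 = 96.56 mm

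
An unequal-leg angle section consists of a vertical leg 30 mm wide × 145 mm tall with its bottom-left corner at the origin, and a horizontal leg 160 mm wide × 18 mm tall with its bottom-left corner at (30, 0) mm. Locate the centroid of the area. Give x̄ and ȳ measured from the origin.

x̄ = 52.84 mm, ȳ = 47.21 mm

Part | A | x̄ᵢ | ȳᵢ | A·x̄ᵢ | A·ȳᵢ
vertical leg | 4350.00 | 15.00 | 72.50 | 65250.00 | 315375.00
horizontal leg | 2880.00 | 110.00 | 9.00 | 316800.00 | 25920.00
Σ | 7230.00 |  |  | 382050.00 | 341295.00
x̄ = 382050.00 / 7230.00 = 52.84 mm
ȳ = 341295.00 / 7230.00 = 47.21 mm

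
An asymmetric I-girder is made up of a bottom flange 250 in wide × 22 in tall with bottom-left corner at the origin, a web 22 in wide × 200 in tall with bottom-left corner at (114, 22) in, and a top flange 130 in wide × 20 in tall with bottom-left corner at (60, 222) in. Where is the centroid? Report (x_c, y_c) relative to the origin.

x_c = 125.00 in, y_c = 96.04 in

Part | A | x̄ᵢ | ȳᵢ | A·x̄ᵢ | A·ȳᵢ
bottom flange | 5500.00 | 125.00 | 11.00 | 687500.00 | 60500.00
web | 4400.00 | 125.00 | 122.00 | 550000.00 | 536800.00
top flange | 2600.00 | 125.00 | 232.00 | 325000.00 | 603200.00
Σ | 12500.00 |  |  | 1562500.00 | 1200500.00
x_c = 1562500.00 / 12500.00 = 125.00 in
y_c = 1200500.00 / 12500.00 = 96.04 in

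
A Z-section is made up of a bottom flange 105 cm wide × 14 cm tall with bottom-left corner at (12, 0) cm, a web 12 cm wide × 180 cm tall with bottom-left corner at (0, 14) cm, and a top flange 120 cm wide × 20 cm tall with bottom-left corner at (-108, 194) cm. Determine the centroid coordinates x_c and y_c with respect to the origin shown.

x_c = -1.23 cm, y_c = 120.15 cm

bottom flange: A = 105 × 14 = 1470.00, centroid at (64.50, 7.00).
web: A = 12 × 180 = 2160.00, centroid at (6.00, 104.00).
top flange: A = 120 × 20 = 2400.00, centroid at (-48.00, 204.00).
ΣA = 6030.00 cm²
ΣAx_c = (1470.00)(64.50) + (2160.00)(6.00) + (2400.00)(-48.00) = -7425.00 cm³
ΣAy_c = (1470.00)(7.00) + (2160.00)(104.00) + (2400.00)(204.00) = 724530.00 cm³
x_c = -7425.00 / 6030.00 = -1.23 cm
y_c = 724530.00 / 6030.00 = 120.15 cm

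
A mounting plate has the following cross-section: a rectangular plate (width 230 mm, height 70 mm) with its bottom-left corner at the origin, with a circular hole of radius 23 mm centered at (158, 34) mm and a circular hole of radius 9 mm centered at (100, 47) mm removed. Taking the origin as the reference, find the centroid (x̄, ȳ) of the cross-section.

x̄ = 110.23 mm, ȳ = 34.90 mm

Part | A | x̄ᵢ | ȳᵢ | A·x̄ᵢ | A·ȳᵢ
plate | 16100.00 | 115.00 | 35.00 | 1851500.00 | 563500.00
hole 1 | -1661.90 | 158.00 | 34.00 | -262580.60 | -56504.69
hole 2 | -254.47 | 100.00 | 47.00 | -25446.90 | -11960.04
Σ | 14183.63 |  |  | 1563472.50 | 495035.27
x̄ = 1563472.50 / 14183.63 = 110.23 mm
ȳ = 495035.27 / 14183.63 = 34.90 mm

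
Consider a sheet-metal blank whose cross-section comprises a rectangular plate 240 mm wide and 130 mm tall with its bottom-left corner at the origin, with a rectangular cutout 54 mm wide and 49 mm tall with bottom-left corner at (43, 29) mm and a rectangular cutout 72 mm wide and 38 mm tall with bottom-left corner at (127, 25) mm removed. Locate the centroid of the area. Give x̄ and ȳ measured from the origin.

plate: A = 240 × 130 = 31200.00, centroid at (120.00, 65.00).
hole 1: A = −(54 × 49) = -2646.00, centroid at (70.00, 53.50).
hole 2: A = −(72 × 38) = -2736.00, centroid at (163.00, 44.00).
ΣA = 25818.00 mm², ΣAx̄ = 3112812.00 mm³, ΣAȳ = 1766055.00 mm³.
x̄ = 3112812.00/25818.00 = 120.57 mm; ȳ = 1766055.00/25818.00 = 68.40 mm.

x̄ = 120.57 mm, ȳ = 68.40 mm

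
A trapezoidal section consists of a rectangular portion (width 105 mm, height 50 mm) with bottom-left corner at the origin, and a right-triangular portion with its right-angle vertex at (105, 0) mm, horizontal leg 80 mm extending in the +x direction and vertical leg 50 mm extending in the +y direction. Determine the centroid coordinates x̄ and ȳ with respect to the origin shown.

rectangular portion: A = 105 × 50 = 5250.00, centroid at (52.50, 25.00).
triangular portion: A = ½·80·50 = 2000.00, centroid at (131.67, 16.67).
ΣA = 7250.00 mm², ΣAx̄ = 538958.33 mm³, ΣAȳ = 164583.33 mm³.
x̄ = 538958.33/7250.00 = 74.34 mm; ȳ = 164583.33/7250.00 = 22.70 mm.

x̄ = 74.34 mm, ȳ = 22.70 mm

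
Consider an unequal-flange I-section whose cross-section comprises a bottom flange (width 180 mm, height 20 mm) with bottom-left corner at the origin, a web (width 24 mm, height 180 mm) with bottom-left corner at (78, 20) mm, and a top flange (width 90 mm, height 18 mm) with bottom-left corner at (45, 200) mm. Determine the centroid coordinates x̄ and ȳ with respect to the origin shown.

x̄ = 90.00 mm, ȳ = 89.08 mm

bottom flange: A = 180 × 20 = 3600.00, centroid at (90.00, 10.00).
web: A = 24 × 180 = 4320.00, centroid at (90.00, 110.00).
top flange: A = 90 × 18 = 1620.00, centroid at (90.00, 209.00).
ΣA = 9540.00 mm², ΣAx̄ = 858600.00 mm³, ΣAȳ = 849780.00 mm³.
x̄ = 858600.00/9540.00 = 90.00 mm; ȳ = 849780.00/9540.00 = 89.08 mm.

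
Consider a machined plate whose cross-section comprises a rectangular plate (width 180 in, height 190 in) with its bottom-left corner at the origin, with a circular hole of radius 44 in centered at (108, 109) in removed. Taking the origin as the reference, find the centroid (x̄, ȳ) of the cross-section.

x̄ = 86.11 in, ȳ = 91.97 in

Part | A | x̄ᵢ | ȳᵢ | A·x̄ᵢ | A·ȳᵢ
plate | 34200.00 | 90.00 | 95.00 | 3078000.00 | 3249000.00
hole | -6082.12 | 108.00 | 109.00 | -656869.32 | -662951.45
Σ | 28117.88 |  |  | 2421130.68 | 2586048.55
x̄ = 2421130.68 / 28117.88 = 86.11 in
ȳ = 2586048.55 / 28117.88 = 91.97 in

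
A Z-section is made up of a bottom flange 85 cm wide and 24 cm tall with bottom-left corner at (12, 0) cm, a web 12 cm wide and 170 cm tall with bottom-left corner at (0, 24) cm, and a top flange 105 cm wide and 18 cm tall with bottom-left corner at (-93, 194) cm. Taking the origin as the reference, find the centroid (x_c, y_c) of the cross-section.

Part | A | x̄ᵢ | ȳᵢ | A·x̄ᵢ | A·ȳᵢ
bottom flange | 2040.00 | 54.50 | 12.00 | 111180.00 | 24480.00
web | 2040.00 | 6.00 | 109.00 | 12240.00 | 222360.00
top flange | 1890.00 | -40.50 | 203.00 | -76545.00 | 383670.00
Σ | 5970.00 |  |  | 46875.00 | 630510.00
x_c = 46875.00 / 5970.00 = 7.85 cm
y_c = 630510.00 / 5970.00 = 105.61 cm

x_c = 7.85 cm, y_c = 105.61 cm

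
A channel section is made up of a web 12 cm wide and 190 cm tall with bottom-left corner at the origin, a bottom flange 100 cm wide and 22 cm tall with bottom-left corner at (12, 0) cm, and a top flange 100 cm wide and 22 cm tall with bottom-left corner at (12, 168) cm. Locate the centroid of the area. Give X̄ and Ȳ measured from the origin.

X̄ = 42.89 cm, Ȳ = 95.00 cm

web: A = 12 × 190 = 2280.00, centroid at (6.00, 95.00).
bottom flange: A = 100 × 22 = 2200.00, centroid at (62.00, 11.00).
top flange: A = 100 × 22 = 2200.00, centroid at (62.00, 179.00).
ΣA = 6680.00 cm²
ΣAX̄ = (2280.00)(6.00) + (2200.00)(62.00) + (2200.00)(62.00) = 286480.00 cm³
ΣAȲ = (2280.00)(95.00) + (2200.00)(11.00) + (2200.00)(179.00) = 634600.00 cm³
X̄ = 286480.00 / 6680.00 = 42.89 cm
Ȳ = 634600.00 / 6680.00 = 95.00 cm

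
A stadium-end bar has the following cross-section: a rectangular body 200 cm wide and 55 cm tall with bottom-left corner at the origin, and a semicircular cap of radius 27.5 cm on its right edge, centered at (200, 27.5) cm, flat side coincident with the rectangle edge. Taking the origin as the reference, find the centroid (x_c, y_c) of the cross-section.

Part | A | x̄ᵢ | ȳᵢ | A·x̄ᵢ | A·ȳᵢ
rectangular body | 11000.00 | 100.00 | 27.50 | 1100000.00 | 302500.00
semicircular end | 1187.91 | 211.67 | 27.50 | 251447.53 | 32667.65
Σ | 12187.91 |  |  | 1351447.53 | 335167.65
x_c = 1351447.53 / 12187.91 = 110.88 cm
y_c = 335167.65 / 12187.91 = 27.50 cm

x_c = 110.88 cm, y_c = 27.50 cm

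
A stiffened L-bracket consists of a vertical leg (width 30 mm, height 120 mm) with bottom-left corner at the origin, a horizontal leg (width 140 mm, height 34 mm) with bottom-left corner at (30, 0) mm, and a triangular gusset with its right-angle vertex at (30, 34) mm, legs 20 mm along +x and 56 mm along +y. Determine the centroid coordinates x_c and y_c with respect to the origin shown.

Part | A | x̄ᵢ | ȳᵢ | A·x̄ᵢ | A·ȳᵢ
vertical leg | 3600.00 | 15.00 | 60.00 | 54000.00 | 216000.00
horizontal leg | 4760.00 | 100.00 | 17.00 | 476000.00 | 80920.00
gusset | 560.00 | 36.67 | 52.67 | 20533.33 | 29493.33
Σ | 8920.00 |  |  | 550533.33 | 326413.33
x_c = 550533.33 / 8920.00 = 61.72 mm
y_c = 326413.33 / 8920.00 = 36.59 mm

x_c = 61.72 mm, y_c = 36.59 mm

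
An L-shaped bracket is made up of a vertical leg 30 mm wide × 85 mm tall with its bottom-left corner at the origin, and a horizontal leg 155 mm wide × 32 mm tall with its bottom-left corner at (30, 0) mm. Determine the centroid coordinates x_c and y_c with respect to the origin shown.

x_c = 76.09 mm, y_c = 25.00 mm

vertical leg: A = 30 × 85 = 2550.00, centroid at (15.00, 42.50).
horizontal leg: A = 155 × 32 = 4960.00, centroid at (107.50, 16.00).
ΣA = 7510.00 mm²
ΣAx_c = (2550.00)(15.00) + (4960.00)(107.50) = 571450.00 mm³
ΣAy_c = (2550.00)(42.50) + (4960.00)(16.00) = 187735.00 mm³
x_c = 571450.00 / 7510.00 = 76.09 mm
y_c = 187735.00 / 7510.00 = 25.00 mm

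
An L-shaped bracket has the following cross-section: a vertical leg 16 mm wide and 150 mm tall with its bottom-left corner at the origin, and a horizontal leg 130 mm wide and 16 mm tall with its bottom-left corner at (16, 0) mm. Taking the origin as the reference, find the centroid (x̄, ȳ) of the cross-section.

Part | A | x̄ᵢ | ȳᵢ | A·x̄ᵢ | A·ȳᵢ
vertical leg | 2400.00 | 8.00 | 75.00 | 19200.00 | 180000.00
horizontal leg | 2080.00 | 81.00 | 8.00 | 168480.00 | 16640.00
Σ | 4480.00 |  |  | 187680.00 | 196640.00
x̄ = 187680.00 / 4480.00 = 41.89 mm
ȳ = 196640.00 / 4480.00 = 43.89 mm

x̄ = 41.89 mm, ȳ = 43.89 mm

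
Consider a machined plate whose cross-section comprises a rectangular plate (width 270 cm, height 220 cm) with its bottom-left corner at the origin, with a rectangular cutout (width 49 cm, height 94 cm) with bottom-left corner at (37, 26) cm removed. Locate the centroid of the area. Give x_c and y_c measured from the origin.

x_c = 141.18 cm, y_c = 113.11 cm

plate: A = 270 × 220 = 59400.00, centroid at (135.00, 110.00).
hole: A = −(49 × 94) = -4606.00, centroid at (61.50, 73.00).
ΣA = 54794.00 cm²
ΣAx_c = (59400.00)(135.00) + (-4606.00)(61.50) = 7735731.00 cm³
ΣAy_c = (59400.00)(110.00) + (-4606.00)(73.00) = 6197762.00 cm³
x_c = 7735731.00 / 54794.00 = 141.18 cm
y_c = 6197762.00 / 54794.00 = 113.11 cm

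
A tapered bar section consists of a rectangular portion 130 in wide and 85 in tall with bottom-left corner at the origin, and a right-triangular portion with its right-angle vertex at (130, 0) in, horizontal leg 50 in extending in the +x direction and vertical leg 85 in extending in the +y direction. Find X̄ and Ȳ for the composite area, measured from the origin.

X̄ = 78.17 in, Ȳ = 40.22 in

Part | A | x̄ᵢ | ȳᵢ | A·x̄ᵢ | A·ȳᵢ
rectangular portion | 11050.00 | 65.00 | 42.50 | 718250.00 | 469625.00
triangular portion | 2125.00 | 146.67 | 28.33 | 311666.67 | 60208.33
Σ | 13175.00 |  |  | 1029916.67 | 529833.33
X̄ = 1029916.67 / 13175.00 = 78.17 in
Ȳ = 529833.33 / 13175.00 = 40.22 in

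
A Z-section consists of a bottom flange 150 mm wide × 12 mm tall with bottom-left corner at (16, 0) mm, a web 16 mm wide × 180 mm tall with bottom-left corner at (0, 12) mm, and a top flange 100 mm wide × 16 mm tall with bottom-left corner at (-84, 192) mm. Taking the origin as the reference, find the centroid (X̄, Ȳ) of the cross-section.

bottom flange: A = 150 × 12 = 1800.00, centroid at (91.00, 6.00).
web: A = 16 × 180 = 2880.00, centroid at (8.00, 102.00).
top flange: A = 100 × 16 = 1600.00, centroid at (-34.00, 200.00).
ΣA = 6280.00 mm², ΣAX̄ = 132440.00 mm³, ΣAȲ = 624560.00 mm³.
X̄ = 132440.00/6280.00 = 21.09 mm; Ȳ = 624560.00/6280.00 = 99.45 mm.

X̄ = 21.09 mm, Ȳ = 99.45 mm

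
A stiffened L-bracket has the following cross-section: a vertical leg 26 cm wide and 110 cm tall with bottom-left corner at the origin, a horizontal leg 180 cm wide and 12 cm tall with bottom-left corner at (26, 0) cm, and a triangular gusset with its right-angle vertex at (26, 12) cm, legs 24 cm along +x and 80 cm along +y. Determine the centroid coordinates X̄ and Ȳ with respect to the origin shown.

X̄ = 53.58 cm, Ȳ = 34.68 cm

vertical leg: A = 26 × 110 = 2860.00, centroid at (13.00, 55.00).
horizontal leg: A = 180 × 12 = 2160.00, centroid at (116.00, 6.00).
gusset: A = ½·24·80 = 960.00, centroid at (34.00, 38.67).
ΣA = 5980.00 cm²
ΣAX̄ = (2860.00)(13.00) + (2160.00)(116.00) + (960.00)(34.00) = 320380.00 cm³
ΣAȲ = (2860.00)(55.00) + (2160.00)(6.00) + (960.00)(38.67) = 207380.00 cm³
X̄ = 320380.00 / 5980.00 = 53.58 cm
Ȳ = 207380.00 / 5980.00 = 34.68 cm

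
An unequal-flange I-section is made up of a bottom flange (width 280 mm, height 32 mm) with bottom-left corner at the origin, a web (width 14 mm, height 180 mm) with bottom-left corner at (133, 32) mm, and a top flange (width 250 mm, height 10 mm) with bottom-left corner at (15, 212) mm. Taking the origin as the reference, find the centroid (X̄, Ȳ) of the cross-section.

X̄ = 140.00 mm, Ȳ = 71.05 mm

Part | A | x̄ᵢ | ȳᵢ | A·x̄ᵢ | A·ȳᵢ
bottom flange | 8960.00 | 140.00 | 16.00 | 1254400.00 | 143360.00
web | 2520.00 | 140.00 | 122.00 | 352800.00 | 307440.00
top flange | 2500.00 | 140.00 | 217.00 | 350000.00 | 542500.00
Σ | 13980.00 |  |  | 1957200.00 | 993300.00
X̄ = 1957200.00 / 13980.00 = 140.00 mm
Ȳ = 993300.00 / 13980.00 = 71.05 mm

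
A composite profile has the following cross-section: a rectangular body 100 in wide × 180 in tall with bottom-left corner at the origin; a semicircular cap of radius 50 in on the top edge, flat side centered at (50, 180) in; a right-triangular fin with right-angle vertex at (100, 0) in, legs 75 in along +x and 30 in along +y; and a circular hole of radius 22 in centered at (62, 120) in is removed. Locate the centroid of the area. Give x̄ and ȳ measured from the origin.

x̄ = 53.07 in, ȳ = 103.99 in

rectangular body: A = 100 × 180 = 18000.00, centroid at (50.00, 90.00).
semicircular top: A = ½π·50² = 3926.99, centroid at (50.00, 201.22).
triangular fin: A = ½·75·30 = 1125.00, centroid at (125.00, 10.00).
hole: A = −π·22² = -1520.53, centroid at (62.00, 120.00).
ΣA = 21531.46 in², ΣAx̄ = 1142701.63 in³, ΣAȳ = 2238977.98 in³.
x̄ = 1142701.63/21531.46 = 53.07 in; ȳ = 2238977.98/21531.46 = 103.99 in.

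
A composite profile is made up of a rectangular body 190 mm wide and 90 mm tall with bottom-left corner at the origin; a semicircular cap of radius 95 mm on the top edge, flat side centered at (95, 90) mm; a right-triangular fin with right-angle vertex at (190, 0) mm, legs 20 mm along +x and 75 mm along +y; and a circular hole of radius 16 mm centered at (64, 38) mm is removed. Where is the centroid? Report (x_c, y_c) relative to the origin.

rectangular body: A = 190 × 90 = 17100.00, centroid at (95.00, 45.00).
semicircular top: A = ½π·95² = 14176.44, centroid at (95.00, 130.32).
triangular fin: A = ½·20·75 = 750.00, centroid at (196.67, 25.00).
hole: A = −π·16² = -804.25, centroid at (64.00, 38.00).
ΣA = 31222.19 mm²
ΣAx_c = (17100.00)(95.00) + (14176.44)(95.00) + (750.00)(196.67) + (-804.25)(64.00) = 3067289.65 mm³
ΣAy_c = (17100.00)(45.00) + (14176.44)(130.32) + (750.00)(25.00) + (-804.25)(38.00) = 2605151.24 mm³
x_c = 3067289.65 / 31222.19 = 98.24 mm
y_c = 2605151.24 / 31222.19 = 83.44 mm

x_c = 98.24 mm, y_c = 83.44 mm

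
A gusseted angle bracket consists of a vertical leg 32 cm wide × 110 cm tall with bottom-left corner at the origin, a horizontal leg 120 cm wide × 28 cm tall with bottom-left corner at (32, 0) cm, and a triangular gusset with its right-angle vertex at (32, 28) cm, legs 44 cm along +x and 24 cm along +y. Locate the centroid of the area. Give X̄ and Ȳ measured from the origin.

vertical leg: A = 32 × 110 = 3520.00, centroid at (16.00, 55.00).
horizontal leg: A = 120 × 28 = 3360.00, centroid at (92.00, 14.00).
gusset: A = ½·44·24 = 528.00, centroid at (46.67, 36.00).
ΣA = 7408.00 cm²
ΣAX̄ = (3520.00)(16.00) + (3360.00)(92.00) + (528.00)(46.67) = 390080.00 cm³
ΣAȲ = (3520.00)(55.00) + (3360.00)(14.00) + (528.00)(36.00) = 259648.00 cm³
X̄ = 390080.00 / 7408.00 = 52.66 cm
Ȳ = 259648.00 / 7408.00 = 35.05 cm

X̄ = 52.66 cm, Ȳ = 35.05 cm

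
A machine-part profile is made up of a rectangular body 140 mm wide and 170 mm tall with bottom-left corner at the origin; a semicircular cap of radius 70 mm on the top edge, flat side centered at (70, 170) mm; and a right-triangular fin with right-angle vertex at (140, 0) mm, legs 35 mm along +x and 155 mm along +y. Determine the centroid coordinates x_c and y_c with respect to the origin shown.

rectangular body: A = 140 × 170 = 23800.00, centroid at (70.00, 85.00).
semicircular top: A = ½π·70² = 7696.90, centroid at (70.00, 199.71).
triangular fin: A = ½·35·155 = 2712.50, centroid at (151.67, 51.67).
ΣA = 34209.40 mm², ΣAx_c = 2616178.97 mm³, ΣAy_c = 3700285.84 mm³.
x_c = 2616178.97/34209.40 = 76.48 mm; y_c = 3700285.84/34209.40 = 108.17 mm.

x_c = 76.48 mm, y_c = 108.17 mm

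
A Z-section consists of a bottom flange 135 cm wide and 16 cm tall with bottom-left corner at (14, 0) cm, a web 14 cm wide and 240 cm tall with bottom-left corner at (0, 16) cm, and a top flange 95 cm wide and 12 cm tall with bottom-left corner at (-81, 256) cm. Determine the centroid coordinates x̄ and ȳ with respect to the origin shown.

Part | A | x̄ᵢ | ȳᵢ | A·x̄ᵢ | A·ȳᵢ
bottom flange | 2160.00 | 81.50 | 8.00 | 176040.00 | 17280.00
web | 3360.00 | 7.00 | 136.00 | 23520.00 | 456960.00
top flange | 1140.00 | -33.50 | 262.00 | -38190.00 | 298680.00
Σ | 6660.00 |  |  | 161370.00 | 772920.00
x̄ = 161370.00 / 6660.00 = 24.23 cm
ȳ = 772920.00 / 6660.00 = 116.05 cm

x̄ = 24.23 cm, ȳ = 116.05 cm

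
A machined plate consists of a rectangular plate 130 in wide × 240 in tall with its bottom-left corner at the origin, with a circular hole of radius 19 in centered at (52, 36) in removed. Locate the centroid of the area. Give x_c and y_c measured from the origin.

x_c = 65.49 in, y_c = 123.17 in

Part | A | x̄ᵢ | ȳᵢ | A·x̄ᵢ | A·ȳᵢ
plate | 31200.00 | 65.00 | 120.00 | 2028000.00 | 3744000.00
hole | -1134.11 | 52.00 | 36.00 | -58973.98 | -40828.14
Σ | 30065.89 |  |  | 1969026.02 | 3703171.86
x_c = 1969026.02 / 30065.89 = 65.49 in
y_c = 3703171.86 / 30065.89 = 123.17 in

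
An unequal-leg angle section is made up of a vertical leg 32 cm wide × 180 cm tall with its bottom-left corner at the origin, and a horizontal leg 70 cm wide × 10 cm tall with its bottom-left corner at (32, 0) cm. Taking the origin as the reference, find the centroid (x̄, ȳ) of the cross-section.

Part | A | x̄ᵢ | ȳᵢ | A·x̄ᵢ | A·ȳᵢ
vertical leg | 5760.00 | 16.00 | 90.00 | 92160.00 | 518400.00
horizontal leg | 700.00 | 67.00 | 5.00 | 46900.00 | 3500.00
Σ | 6460.00 |  |  | 139060.00 | 521900.00
x̄ = 139060.00 / 6460.00 = 21.53 cm
ȳ = 521900.00 / 6460.00 = 80.79 cm

x̄ = 21.53 cm, ȳ = 80.79 cm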